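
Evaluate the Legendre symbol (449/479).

-1

(449/479)
  = (479/449)    [QR: 449 ≡ 1 mod 4, sign kept]
  = (30/449)    [479 ≡ 30 mod 449]
  = (15/449)    [449 ≡ 1 mod 8 ⇒ (2/449) = +1]
  = (449/15)    [QR: 449 ≡ 1 mod 4, sign kept]
  = (14/15)    [449 ≡ 14 mod 15]
  = (7/15)    [15 ≡ 7 mod 8 ⇒ (2/15) = +1]
  = -(15/7)    [QR: both ≡ 3 mod 4, sign flips]
  = -(1/7)    [15 ≡ 1 mod 7]
  = -1    [(1/7) = 1]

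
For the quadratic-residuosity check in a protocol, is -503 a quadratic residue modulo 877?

Reduce the numerator: -503 ≡ 374 (mod 877), so (-503/877) = (374/877).
Factor out 2: 374 = 2·187. Since 877 ≡ 5 (mod 8), (2/877) = -1. Now have -(187/877).
877 ≡ 1 (mod 4), so quadratic reciprocity gives (187/877) = (877/187). Reduce: 877 ≡ 129 (mod 187). Now have -(129/187).
129 ≡ 1 (mod 4), so quadratic reciprocity gives (129/187) = (187/129). Reduce: 187 ≡ 58 (mod 129). Now have -(58/129).
Factor out 2: 58 = 2·29. Since 129 ≡ 1 (mod 8), (2/129) = +1. Now have -(29/129).
29 ≡ 1 (mod 4), so quadratic reciprocity gives (29/129) = (129/29). Reduce: 129 ≡ 13 (mod 29). Now have -(13/29).
13 ≡ 1 (mod 4), so quadratic reciprocity gives (13/29) = (29/13). Reduce: 29 ≡ 3 (mod 13). Now have -(3/13).
13 ≡ 1 (mod 4), so quadratic reciprocity gives (3/13) = (13/3). Reduce: 13 ≡ 1 (mod 3). Now have -(1/3).
(1/3) = 1. Collecting the sign factors: -1.
(-503/877) = -1, and 877 is prime, so -503 is not a quadratic residue mod 877.

no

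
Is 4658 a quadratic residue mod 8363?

(4658/8363)
  = -(2329/8363)    [8363 ≡ 3 mod 8 ⇒ (2/8363) = -1]
  = -(8363/2329)    [QR: 2329 ≡ 1 mod 4, sign kept]
  = -(1376/2329)    [8363 ≡ 1376 mod 2329]
  = -(43/2329)    [2329 ≡ 1 mod 8 ⇒ (2/2329)^5 = +1]
  = -(2329/43)    [QR: 2329 ≡ 1 mod 4, sign kept]
  = -(7/43)    [2329 ≡ 7 mod 43]
  = (43/7)    [QR: both ≡ 3 mod 4, sign flips]
  = (1/7)    [43 ≡ 1 mod 7]
  = 1    [(1/7) = 1]
(4658/8363) = 1, and 8363 is prime, so 4658 is a quadratic residue mod 8363.

yes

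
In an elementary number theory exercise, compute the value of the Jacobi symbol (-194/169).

Reduce the numerator: -194 ≡ 144 (mod 169), so (-194/169) = (144/169).
Factor out 2: 144 = 2^4·9. Since 169 ≡ 1 (mod 8), (2/169) = +1, and (2/169)^4 = +1. Now have (9/169).
9 ≡ 1 (mod 4), so quadratic reciprocity gives (9/169) = (169/9). Reduce: 169 ≡ 7 (mod 9). Now have (7/9).
9 ≡ 1 (mod 4), so quadratic reciprocity gives (7/9) = (9/7). Reduce: 9 ≡ 2 (mod 7). Now have (2/7).
Factor out 2: 2 = 2. Since 7 ≡ 7 (mod 8), (2/7) = +1. Now have (1/7).
(1/7) = 1. Collecting the sign factors: 1.

1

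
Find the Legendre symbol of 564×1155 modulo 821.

By multiplicativity, (564·1155 / 821) = (564 / 821)·(1155 / 821).
First factor (564 / 821):
(564 / 821)
  = (141 / 821)    [821 ≡ 5 mod 8 ⇒ (2 / 821)^2 = +1]
  = (821 / 141)    [QR: 141 ≡ 1 mod 4, sign kept]
  = (116 / 141)    [821 ≡ 116 mod 141]
  = (29 / 141)    [141 ≡ 5 mod 8 ⇒ (2 / 141)^2 = +1]
  = (141 / 29)    [QR: 29 ≡ 1 mod 4, sign kept]
  = (25 / 29)    [141 ≡ 25 mod 29]
  = (29 / 25)    [QR: 25 ≡ 1 mod 4, sign kept]
  = (4 / 25)    [29 ≡ 4 mod 25]
  = (1 / 25)    [25 ≡ 1 mod 8 ⇒ (2 / 25)^2 = +1]
  = 1    [(1 / 25) = 1]
Second factor (1155 / 821):
(1155 / 821)
  = (334 / 821)    [1155 ≡ 334 mod 821]
  = -(167 / 821)    [821 ≡ 5 mod 8 ⇒ (2 / 821) = -1]
  = -(821 / 167)    [QR: 821 ≡ 1 mod 4, sign kept]
  = -(153 / 167)    [821 ≡ 153 mod 167]
  = -(167 / 153)    [QR: 153 ≡ 1 mod 4, sign kept]
  = -(14 / 153)    [167 ≡ 14 mod 153]
  = -(7 / 153)    [153 ≡ 1 mod 8 ⇒ (2 / 153) = +1]
  = -(153 / 7)    [QR: 153 ≡ 1 mod 4, sign kept]
  = -(6 / 7)    [153 ≡ 6 mod 7]
  = -(3 / 7)    [7 ≡ 7 mod 8 ⇒ (2 / 7) = +1]
  = (7 / 3)    [QR: both ≡ 3 mod 4, sign flips]
  = (1 / 3)    [7 ≡ 1 mod 3]
  = 1    [(1 / 3) = 1]
Product: (1)·(1) = 1.

1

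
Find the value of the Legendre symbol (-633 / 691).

Pull out -1: (-633 / 691) = (-1 / 691)·(633 / 691). Since 691 ≡ 3 (mod 4), (-1 / 691) = -1. Now have -(633 / 691).
633 ≡ 1 (mod 4), so quadratic reciprocity gives (633 / 691) = (691 / 633). Reduce: 691 ≡ 58 (mod 633). Now have -(58 / 633).
Factor out 2: 58 = 2·29. Since 633 ≡ 1 (mod 8), (2 / 633) = +1. Now have -(29 / 633).
29 ≡ 1 (mod 4), so quadratic reciprocity gives (29 / 633) = (633 / 29). Reduce: 633 ≡ 24 (mod 29). Now have -(24 / 29).
Factor out 2: 24 = 2^3·3. Since 29 ≡ 5 (mod 8), (2 / 29) = -1, and (2 / 29)^3 = -1. Now have (3 / 29).
29 ≡ 1 (mod 4), so quadratic reciprocity gives (3 / 29) = (29 / 3). Reduce: 29 ≡ 2 (mod 3). Now have (2 / 3).
Factor out 2: 2 = 2. Since 3 ≡ 3 (mod 8), (2 / 3) = -1. Now have -(1 / 3).
(1 / 3) = 1. Collecting the sign factors: -1.

-1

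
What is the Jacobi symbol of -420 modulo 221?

(-420 / 221)
  = (22 / 221)    [-420 ≡ 22 mod 221]
  = -(11 / 221)    [221 ≡ 5 mod 8 ⇒ (2 / 221) = -1]
  = -(221 / 11)    [QR: 221 ≡ 1 mod 4, sign kept]
  = -(1 / 11)    [221 ≡ 1 mod 11]
  = -1    [(1 / 11) = 1]

-1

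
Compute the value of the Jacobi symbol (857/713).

Reduce the numerator: 857 ≡ 144 (mod 713), so (857/713) = (144/713).
Factor out 2: 144 = 2^4·9. Since 713 ≡ 1 (mod 8), (2/713) = +1, and (2/713)^4 = +1. Now have (9/713).
9 ≡ 1 (mod 4), so quadratic reciprocity gives (9/713) = (713/9). Reduce: 713 ≡ 2 (mod 9). Now have (2/9).
Factor out 2: 2 = 2. Since 9 ≡ 1 (mod 8), (2/9) = +1. Now have (1/9).
(1/9) = 1. Collecting the sign factors: 1.

1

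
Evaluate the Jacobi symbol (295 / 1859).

(295 / 1859)
  = -(1859 / 295)    [QR: both ≡ 3 mod 4, sign flips]
  = -(89 / 295)    [1859 ≡ 89 mod 295]
  = -(295 / 89)    [QR: 89 ≡ 1 mod 4, sign kept]
  = -(28 / 89)    [295 ≡ 28 mod 89]
  = -(7 / 89)    [89 ≡ 1 mod 8 ⇒ (2 / 89)^2 = +1]
  = -(89 / 7)    [QR: 89 ≡ 1 mod 4, sign kept]
  = -(5 / 7)    [89 ≡ 5 mod 7]
  = -(7 / 5)    [QR: 5 ≡ 1 mod 4, sign kept]
  = -(2 / 5)    [7 ≡ 2 mod 5]
  = (1 / 5)    [5 ≡ 5 mod 8 ⇒ (2 / 5) = -1]
  = 1    [(1 / 5) = 1]

1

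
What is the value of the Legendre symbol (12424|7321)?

(12424|7321)
  = (5103|7321)    [12424 ≡ 5103 mod 7321]
  = (7321|5103)    [QR: 7321 ≡ 1 mod 4, sign kept]
  = (2218|5103)    [7321 ≡ 2218 mod 5103]
  = (1109|5103)    [5103 ≡ 7 mod 8 ⇒ (2|5103) = +1]
  = (5103|1109)    [QR: 1109 ≡ 1 mod 4, sign kept]
  = (667|1109)    [5103 ≡ 667 mod 1109]
  = (1109|667)    [QR: 1109 ≡ 1 mod 4, sign kept]
  = (442|667)    [1109 ≡ 442 mod 667]
  = -(221|667)    [667 ≡ 3 mod 8 ⇒ (2|667) = -1]
  = -(667|221)    [QR: 221 ≡ 1 mod 4, sign kept]
  = -(4|221)    [667 ≡ 4 mod 221]
  = -(1|221)    [221 ≡ 5 mod 8 ⇒ (2|221)^2 = +1]
  = -1    [(1|221) = 1]

-1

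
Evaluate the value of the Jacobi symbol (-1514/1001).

1

Reduce the numerator: -1514 ≡ 488 (mod 1001), so (-1514/1001) = (488/1001).
Factor out 2: 488 = 2^3·61. Since 1001 ≡ 1 (mod 8), (2/1001) = +1, and (2/1001)^3 = +1. Now have (61/1001).
61 ≡ 1 (mod 4), so quadratic reciprocity gives (61/1001) = (1001/61). Reduce: 1001 ≡ 25 (mod 61). Now have (25/61).
25 ≡ 1 (mod 4), so quadratic reciprocity gives (25/61) = (61/25). Reduce: 61 ≡ 11 (mod 25). Now have (11/25).
25 ≡ 1 (mod 4), so quadratic reciprocity gives (11/25) = (25/11). Reduce: 25 ≡ 3 (mod 11). Now have (3/11).
Both 3 ≡ 3 and 11 ≡ 3 (mod 4), so reciprocity gives (3/11) = -(11/3). Reduce: 11 ≡ 2 (mod 3). Now have -(2/3).
Factor out 2: 2 = 2. Since 3 ≡ 3 (mod 8), (2/3) = -1. Now have (1/3).
(1/3) = 1. Collecting the sign factors: 1.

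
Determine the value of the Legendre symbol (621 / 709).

(621 / 709)
  = (709 / 621)    [QR: 621 ≡ 1 mod 4, sign kept]
  = (88 / 621)    [709 ≡ 88 mod 621]
  = -(11 / 621)    [621 ≡ 5 mod 8 ⇒ (2 / 621)^3 = -1]
  = -(621 / 11)    [QR: 621 ≡ 1 mod 4, sign kept]
  = -(5 / 11)    [621 ≡ 5 mod 11]
  = -(11 / 5)    [QR: 5 ≡ 1 mod 4, sign kept]
  = -(1 / 5)    [11 ≡ 1 mod 5]
  = -1    [(1 / 5) = 1]

-1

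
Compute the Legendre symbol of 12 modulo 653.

Factor out 2: 12 = 2^2·3. Since 653 ≡ 5 (mod 8), (2 / 653) = -1, and (2 / 653)^2 = +1. Now have (3 / 653).
653 ≡ 1 (mod 4), so quadratic reciprocity gives (3 / 653) = (653 / 3). Reduce: 653 ≡ 2 (mod 3). Now have (2 / 3).
Factor out 2: 2 = 2. Since 3 ≡ 3 (mod 8), (2 / 3) = -1. Now have -(1 / 3).
(1 / 3) = 1. Collecting the sign factors: -1.

-1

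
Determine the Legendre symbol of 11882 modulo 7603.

-1

Reduce the numerator: 11882 ≡ 4279 (mod 7603), so (11882/7603) = (4279/7603).
Both 4279 ≡ 3 and 7603 ≡ 3 (mod 4), so reciprocity gives (4279/7603) = -(7603/4279). Reduce: 7603 ≡ 3324 (mod 4279). Now have -(3324/4279).
Factor out 2: 3324 = 2^2·831. Since 4279 ≡ 7 (mod 8), (2/4279) = +1, and (2/4279)^2 = +1. Now have -(831/4279).
Both 831 ≡ 3 and 4279 ≡ 3 (mod 4), so reciprocity gives (831/4279) = -(4279/831). Reduce: 4279 ≡ 124 (mod 831). Now have (124/831).
Factor out 2: 124 = 2^2·31. Since 831 ≡ 7 (mod 8), (2/831) = +1, and (2/831)^2 = +1. Now have (31/831).
Both 31 ≡ 3 and 831 ≡ 3 (mod 4), so reciprocity gives (31/831) = -(831/31). Reduce: 831 ≡ 25 (mod 31). Now have -(25/31).
25 ≡ 1 (mod 4), so quadratic reciprocity gives (25/31) = (31/25). Reduce: 31 ≡ 6 (mod 25). Now have -(6/25).
Factor out 2: 6 = 2·3. Since 25 ≡ 1 (mod 8), (2/25) = +1. Now have -(3/25).
25 ≡ 1 (mod 4), so quadratic reciprocity gives (3/25) = (25/3). Reduce: 25 ≡ 1 (mod 3). Now have -(1/3).
(1/3) = 1. Collecting the sign factors: -1.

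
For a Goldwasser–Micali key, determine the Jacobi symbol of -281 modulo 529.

(-281 / 529)
  = (248 / 529)    [-281 ≡ 248 mod 529]
  = (31 / 529)    [529 ≡ 1 mod 8 ⇒ (2 / 529)^3 = +1]
  = (529 / 31)    [QR: 529 ≡ 1 mod 4, sign kept]
  = (2 / 31)    [529 ≡ 2 mod 31]
  = (1 / 31)    [31 ≡ 7 mod 8 ⇒ (2 / 31) = +1]
  = 1    [(1 / 31) = 1]

1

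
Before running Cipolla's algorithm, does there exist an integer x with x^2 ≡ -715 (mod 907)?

no

(-715/907)
  = (192/907)    [-715 ≡ 192 mod 907]
  = (3/907)    [907 ≡ 3 mod 8 ⇒ (2/907)^6 = +1]
  = -(907/3)    [QR: both ≡ 3 mod 4, sign flips]
  = -(1/3)    [907 ≡ 1 mod 3]
  = -1    [(1/3) = 1]
The Legendre symbol is -1, so x^2 ≡ -715 (mod 907) has no solution.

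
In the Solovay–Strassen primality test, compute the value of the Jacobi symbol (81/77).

1

(81/77)
  = (4/77)    [81 ≡ 4 mod 77]
  = (1/77)    [77 ≡ 5 mod 8 ⇒ (2/77)^2 = +1]
  = 1    [(1/77) = 1]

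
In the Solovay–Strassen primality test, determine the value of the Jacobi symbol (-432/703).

1

(-432/703)
  = -(432/703)    [703 ≡ 3 mod 4 ⇒ (-1/703) = -1]
  = -(27/703)    [703 ≡ 7 mod 8 ⇒ (2/703)^4 = +1]
  = (703/27)    [QR: both ≡ 3 mod 4, sign flips]
  = (1/27)    [703 ≡ 1 mod 27]
  = 1    [(1/27) = 1]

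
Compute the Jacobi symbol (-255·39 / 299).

0

By multiplicativity, (-255·39 / 299) = (-255 / 299)·(39 / 299).
First factor (-255 / 299):
Pull out -1: (-255 / 299) = (-1 / 299)·(255 / 299). Since 299 ≡ 3 (mod 4), (-1 / 299) = -1. Now have -(255 / 299).
Both 255 ≡ 3 and 299 ≡ 3 (mod 4), so reciprocity gives (255 / 299) = -(299 / 255). Reduce: 299 ≡ 44 (mod 255). Now have (44 / 255).
Factor out 2: 44 = 2^2·11. Since 255 ≡ 7 (mod 8), (2 / 255) = +1, and (2 / 255)^2 = +1. Now have (11 / 255).
Both 11 ≡ 3 and 255 ≡ 3 (mod 4), so reciprocity gives (11 / 255) = -(255 / 11). Reduce: 255 ≡ 2 (mod 11). Now have -(2 / 11).
Factor out 2: 2 = 2. Since 11 ≡ 3 (mod 8), (2 / 11) = -1. Now have (1 / 11).
(1 / 11) = 1. Collecting the sign factors: 1.
Second factor (39 / 299):
Both 39 ≡ 3 and 299 ≡ 3 (mod 4), so reciprocity gives (39 / 299) = -(299 / 39). Reduce: 299 ≡ 26 (mod 39). Now have -(26 / 39).
Factor out 2: 26 = 2·13. Since 39 ≡ 7 (mod 8), (2 / 39) = +1. Now have -(13 / 39).
13 ≡ 1 (mod 4), so quadratic reciprocity gives (13 / 39) = (39 / 13). Reduce: 39 ≡ 0 (mod 13). Now have -(0 / 13).
The numerator is now 0 with denominator 13 > 1: the symbol is 0.
Product: (1)·(0) = 0.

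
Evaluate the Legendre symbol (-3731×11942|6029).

By multiplicativity, (-3731·11942|6029) = (-3731|6029)·(11942|6029).
First factor (-3731|6029):
Reduce the numerator: -3731 ≡ 2298 (mod 6029), so (-3731|6029) = (2298|6029).
Factor out 2: 2298 = 2·1149. Since 6029 ≡ 5 (mod 8), (2|6029) = -1. Now have -(1149|6029).
1149 ≡ 1 (mod 4), so quadratic reciprocity gives (1149|6029) = (6029|1149). Reduce: 6029 ≡ 284 (mod 1149). Now have -(284|1149).
Factor out 2: 284 = 2^2·71. Since 1149 ≡ 5 (mod 8), (2|1149) = -1, and (2|1149)^2 = +1. Now have -(71|1149).
1149 ≡ 1 (mod 4), so quadratic reciprocity gives (71|1149) = (1149|71). Reduce: 1149 ≡ 13 (mod 71). Now have -(13|71).
13 ≡ 1 (mod 4), so quadratic reciprocity gives (13|71) = (71|13). Reduce: 71 ≡ 6 (mod 13). Now have -(6|13).
Factor out 2: 6 = 2·3. Since 13 ≡ 5 (mod 8), (2|13) = -1. Now have (3|13).
13 ≡ 1 (mod 4), so quadratic reciprocity gives (3|13) = (13|3). Reduce: 13 ≡ 1 (mod 3). Now have (1|3).
(1|3) = 1. Collecting the sign factors: 1.
Second factor (11942|6029):
Reduce the numerator: 11942 ≡ 5913 (mod 6029), so (11942|6029) = (5913|6029).
5913 ≡ 1 (mod 4), so quadratic reciprocity gives (5913|6029) = (6029|5913). Reduce: 6029 ≡ 116 (mod 5913). Now have (116|5913).
Factor out 2: 116 = 2^2·29. Since 5913 ≡ 1 (mod 8), (2|5913) = +1, and (2|5913)^2 = +1. Now have (29|5913).
29 ≡ 1 (mod 4), so quadratic reciprocity gives (29|5913) = (5913|29). Reduce: 5913 ≡ 26 (mod 29). Now have (26|29).
Factor out 2: 26 = 2·13. Since 29 ≡ 5 (mod 8), (2|29) = -1. Now have -(13|29).
13 ≡ 1 (mod 4), so quadratic reciprocity gives (13|29) = (29|13). Reduce: 29 ≡ 3 (mod 13). Now have -(3|13).
13 ≡ 1 (mod 4), so quadratic reciprocity gives (3|13) = (13|3). Reduce: 13 ≡ 1 (mod 3). Now have -(1|3).
(1|3) = 1. Collecting the sign factors: -1.
Product: (1)·(-1) = -1.

-1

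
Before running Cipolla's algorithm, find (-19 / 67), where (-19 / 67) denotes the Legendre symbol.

Reduce the numerator: -19 ≡ 48 (mod 67), so (-19 / 67) = (48 / 67).
Factor out 2: 48 = 2^4·3. Since 67 ≡ 3 (mod 8), (2 / 67) = -1, and (2 / 67)^4 = +1. Now have (3 / 67).
Both 3 ≡ 3 and 67 ≡ 3 (mod 4), so reciprocity gives (3 / 67) = -(67 / 3). Reduce: 67 ≡ 1 (mod 3). Now have -(1 / 3).
(1 / 3) = 1. Collecting the sign factors: -1.

-1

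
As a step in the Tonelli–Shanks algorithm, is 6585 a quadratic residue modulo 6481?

(6585|6481)
  = (104|6481)    [6585 ≡ 104 mod 6481]
  = (13|6481)    [6481 ≡ 1 mod 8 ⇒ (2|6481)^3 = +1]
  = (6481|13)    [QR: 13 ≡ 1 mod 4, sign kept]
  = (7|13)    [6481 ≡ 7 mod 13]
  = (13|7)    [QR: 13 ≡ 1 mod 4, sign kept]
  = (6|7)    [13 ≡ 6 mod 7]
  = (3|7)    [7 ≡ 7 mod 8 ⇒ (2|7) = +1]
  = -(7|3)    [QR: both ≡ 3 mod 4, sign flips]
  = -(1|3)    [7 ≡ 1 mod 3]
  = -1    [(1|3) = 1]
The Legendre symbol is -1, so x^2 ≡ 6585 (mod 6481) has no solution.

no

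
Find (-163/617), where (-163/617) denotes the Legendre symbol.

-1

Reduce the numerator: -163 ≡ 454 (mod 617), so (-163/617) = (454/617).
Factor out 2: 454 = 2·227. Since 617 ≡ 1 (mod 8), (2/617) = +1. Now have (227/617).
617 ≡ 1 (mod 4), so quadratic reciprocity gives (227/617) = (617/227). Reduce: 617 ≡ 163 (mod 227). Now have (163/227).
Both 163 ≡ 3 and 227 ≡ 3 (mod 4), so reciprocity gives (163/227) = -(227/163). Reduce: 227 ≡ 64 (mod 163). Now have -(64/163).
Factor out 2: 64 = 2^6. Since 163 ≡ 3 (mod 8), (2/163) = -1, and (2/163)^6 = +1. Now have -(1/163).
(1/163) = 1. Collecting the sign factors: -1.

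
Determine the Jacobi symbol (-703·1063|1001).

1

By multiplicativity, (-703·1063|1001) = (-703|1001)·(1063|1001).
First factor (-703|1001):
(-703|1001)
  = (703|1001)    [1001 ≡ 1 mod 4 ⇒ (-1|1001) = +1]
  = (1001|703)    [QR: 1001 ≡ 1 mod 4, sign kept]
  = (298|703)    [1001 ≡ 298 mod 703]
  = (149|703)    [703 ≡ 7 mod 8 ⇒ (2|703) = +1]
  = (703|149)    [QR: 149 ≡ 1 mod 4, sign kept]
  = (107|149)    [703 ≡ 107 mod 149]
  = (149|107)    [QR: 149 ≡ 1 mod 4, sign kept]
  = (42|107)    [149 ≡ 42 mod 107]
  = -(21|107)    [107 ≡ 3 mod 8 ⇒ (2|107) = -1]
  = -(107|21)    [QR: 21 ≡ 1 mod 4, sign kept]
  = -(2|21)    [107 ≡ 2 mod 21]
  = (1|21)    [21 ≡ 5 mod 8 ⇒ (2|21) = -1]
  = 1    [(1|21) = 1]
Second factor (1063|1001):
(1063|1001)
  = (62|1001)    [1063 ≡ 62 mod 1001]
  = (31|1001)    [1001 ≡ 1 mod 8 ⇒ (2|1001) = +1]
  = (1001|31)    [QR: 1001 ≡ 1 mod 4, sign kept]
  = (9|31)    [1001 ≡ 9 mod 31]
  = (31|9)    [QR: 9 ≡ 1 mod 4, sign kept]
  = (4|9)    [31 ≡ 4 mod 9]
  = (1|9)    [9 ≡ 1 mod 8 ⇒ (2|9)^2 = +1]
  = 1    [(1|9) = 1]
Product: (1)·(1) = 1.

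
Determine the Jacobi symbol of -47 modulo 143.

Pull out -1: (-47 / 143) = (-1 / 143)·(47 / 143). Since 143 ≡ 3 (mod 4), (-1 / 143) = -1. Now have -(47 / 143).
Both 47 ≡ 3 and 143 ≡ 3 (mod 4), so reciprocity gives (47 / 143) = -(143 / 47). Reduce: 143 ≡ 2 (mod 47). Now have (2 / 47).
Factor out 2: 2 = 2. Since 47 ≡ 7 (mod 8), (2 / 47) = +1. Now have (1 / 47).
(1 / 47) = 1. Collecting the sign factors: 1.

1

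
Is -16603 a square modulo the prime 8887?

no

(-16603|8887)
  = -(16603|8887)    [8887 ≡ 3 mod 4 ⇒ (-1|8887) = -1]
  = -(7716|8887)    [16603 ≡ 7716 mod 8887]
  = -(1929|8887)    [8887 ≡ 7 mod 8 ⇒ (2|8887)^2 = +1]
  = -(8887|1929)    [QR: 1929 ≡ 1 mod 4, sign kept]
  = -(1171|1929)    [8887 ≡ 1171 mod 1929]
  = -(1929|1171)    [QR: 1929 ≡ 1 mod 4, sign kept]
  = -(758|1171)    [1929 ≡ 758 mod 1171]
  = (379|1171)    [1171 ≡ 3 mod 8 ⇒ (2|1171) = -1]
  = -(1171|379)    [QR: both ≡ 3 mod 4, sign flips]
  = -(34|379)    [1171 ≡ 34 mod 379]
  = (17|379)    [379 ≡ 3 mod 8 ⇒ (2|379) = -1]
  = (379|17)    [QR: 17 ≡ 1 mod 4, sign kept]
  = (5|17)    [379 ≡ 5 mod 17]
  = (17|5)    [QR: 5 ≡ 1 mod 4, sign kept]
  = (2|5)    [17 ≡ 2 mod 5]
  = -(1|5)    [5 ≡ 5 mod 8 ⇒ (2|5) = -1]
  = -1    [(1|5) = 1]
The Legendre symbol is -1, so x^2 ≡ -16603 (mod 8887) has no solution.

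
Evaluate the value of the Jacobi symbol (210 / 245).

0

(210 / 245)
  = -(105 / 245)    [245 ≡ 5 mod 8 ⇒ (2 / 245) = -1]
  = -(245 / 105)    [QR: 105 ≡ 1 mod 4, sign kept]
  = -(35 / 105)    [245 ≡ 35 mod 105]
  = -(105 / 35)    [QR: 105 ≡ 1 mod 4, sign kept]
  = -(0 / 35)    [105 ≡ 0 mod 35]
  = 0    [numerator 0, gcd > 1]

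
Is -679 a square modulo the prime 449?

yes

Reduce the numerator: -679 ≡ 219 (mod 449), so (-679/449) = (219/449).
449 ≡ 1 (mod 4), so quadratic reciprocity gives (219/449) = (449/219). Reduce: 449 ≡ 11 (mod 219). Now have (11/219).
Both 11 ≡ 3 and 219 ≡ 3 (mod 4), so reciprocity gives (11/219) = -(219/11). Reduce: 219 ≡ 10 (mod 11). Now have -(10/11).
Factor out 2: 10 = 2·5. Since 11 ≡ 3 (mod 8), (2/11) = -1. Now have (5/11).
5 ≡ 1 (mod 4), so quadratic reciprocity gives (5/11) = (11/5). Reduce: 11 ≡ 1 (mod 5). Now have (1/5).
(1/5) = 1. Collecting the sign factors: 1.
(-679/449) = 1, and 449 is prime, so -679 is a quadratic residue mod 449.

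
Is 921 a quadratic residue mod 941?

yes

(921|941)
  = (941|921)    [QR: 921 ≡ 1 mod 4, sign kept]
  = (20|921)    [941 ≡ 20 mod 921]
  = (5|921)    [921 ≡ 1 mod 8 ⇒ (2|921)^2 = +1]
  = (921|5)    [QR: 5 ≡ 1 mod 4, sign kept]
  = (1|5)    [921 ≡ 1 mod 5]
  = 1    [(1|5) = 1]
(921|941) = 1, and 941 is prime, so 921 is a quadratic residue mod 941.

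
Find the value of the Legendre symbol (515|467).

(515|467)
  = (48|467)    [515 ≡ 48 mod 467]
  = (3|467)    [467 ≡ 3 mod 8 ⇒ (2|467)^4 = +1]
  = -(467|3)    [QR: both ≡ 3 mod 4, sign flips]
  = -(2|3)    [467 ≡ 2 mod 3]
  = (1|3)    [3 ≡ 3 mod 8 ⇒ (2|3) = -1]
  = 1    [(1|3) = 1]

1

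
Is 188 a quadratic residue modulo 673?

(188|673)
  = (47|673)    [673 ≡ 1 mod 8 ⇒ (2|673)^2 = +1]
  = (673|47)    [QR: 673 ≡ 1 mod 4, sign kept]
  = (15|47)    [673 ≡ 15 mod 47]
  = -(47|15)    [QR: both ≡ 3 mod 4, sign flips]
  = -(2|15)    [47 ≡ 2 mod 15]
  = -(1|15)    [15 ≡ 7 mod 8 ⇒ (2|15) = +1]
  = -1    [(1|15) = 1]
(188|673) = -1, and 673 is prime, so 188 is not a quadratic residue mod 673.

no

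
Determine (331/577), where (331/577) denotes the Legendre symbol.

-1

577 ≡ 1 (mod 4), so quadratic reciprocity gives (331/577) = (577/331). Reduce: 577 ≡ 246 (mod 331). Now have (246/331).
Factor out 2: 246 = 2·123. Since 331 ≡ 3 (mod 8), (2/331) = -1. Now have -(123/331).
Both 123 ≡ 3 and 331 ≡ 3 (mod 4), so reciprocity gives (123/331) = -(331/123). Reduce: 331 ≡ 85 (mod 123). Now have (85/123).
85 ≡ 1 (mod 4), so quadratic reciprocity gives (85/123) = (123/85). Reduce: 123 ≡ 38 (mod 85). Now have (38/85).
Factor out 2: 38 = 2·19. Since 85 ≡ 5 (mod 8), (2/85) = -1. Now have -(19/85).
85 ≡ 1 (mod 4), so quadratic reciprocity gives (19/85) = (85/19). Reduce: 85 ≡ 9 (mod 19). Now have -(9/19).
9 ≡ 1 (mod 4), so quadratic reciprocity gives (9/19) = (19/9). Reduce: 19 ≡ 1 (mod 9). Now have -(1/9).
(1/9) = 1. Collecting the sign factors: -1.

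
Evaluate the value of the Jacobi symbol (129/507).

129 ≡ 1 (mod 4), so quadratic reciprocity gives (129/507) = (507/129). Reduce: 507 ≡ 120 (mod 129). Now have (120/129).
Factor out 2: 120 = 2^3·15. Since 129 ≡ 1 (mod 8), (2/129) = +1, and (2/129)^3 = +1. Now have (15/129).
129 ≡ 1 (mod 4), so quadratic reciprocity gives (15/129) = (129/15). Reduce: 129 ≡ 9 (mod 15). Now have (9/15).
9 ≡ 1 (mod 4), so quadratic reciprocity gives (9/15) = (15/9). Reduce: 15 ≡ 6 (mod 9). Now have (6/9).
Factor out 2: 6 = 2·3. Since 9 ≡ 1 (mod 8), (2/9) = +1. Now have (3/9).
9 ≡ 1 (mod 4), so quadratic reciprocity gives (3/9) = (9/3). Reduce: 9 ≡ 0 (mod 3). Now have (0/3).
The numerator is now 0 with denominator 3 > 1: the symbol is 0.

0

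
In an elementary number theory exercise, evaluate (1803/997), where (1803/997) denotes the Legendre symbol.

-1

(1803/997)
  = (806/997)    [1803 ≡ 806 mod 997]
  = -(403/997)    [997 ≡ 5 mod 8 ⇒ (2/997) = -1]
  = -(997/403)    [QR: 997 ≡ 1 mod 4, sign kept]
  = -(191/403)    [997 ≡ 191 mod 403]
  = (403/191)    [QR: both ≡ 3 mod 4, sign flips]
  = (21/191)    [403 ≡ 21 mod 191]
  = (191/21)    [QR: 21 ≡ 1 mod 4, sign kept]
  = (2/21)    [191 ≡ 2 mod 21]
  = -(1/21)    [21 ≡ 5 mod 8 ⇒ (2/21) = -1]
  = -1    [(1/21) = 1]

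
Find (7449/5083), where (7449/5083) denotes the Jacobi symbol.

(7449/5083)
  = (2366/5083)    [7449 ≡ 2366 mod 5083]
  = -(1183/5083)    [5083 ≡ 3 mod 8 ⇒ (2/5083) = -1]
  = (5083/1183)    [QR: both ≡ 3 mod 4, sign flips]
  = (351/1183)    [5083 ≡ 351 mod 1183]
  = -(1183/351)    [QR: both ≡ 3 mod 4, sign flips]
  = -(130/351)    [1183 ≡ 130 mod 351]
  = -(65/351)    [351 ≡ 7 mod 8 ⇒ (2/351) = +1]
  = -(351/65)    [QR: 65 ≡ 1 mod 4, sign kept]
  = -(26/65)    [351 ≡ 26 mod 65]
  = -(13/65)    [65 ≡ 1 mod 8 ⇒ (2/65) = +1]
  = -(65/13)    [QR: 13 ≡ 1 mod 4, sign kept]
  = -(0/13)    [65 ≡ 0 mod 13]
  = 0    [numerator 0, gcd > 1]

0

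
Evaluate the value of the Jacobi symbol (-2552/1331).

0

Reduce the numerator: -2552 ≡ 110 (mod 1331), so (-2552/1331) = (110/1331).
Factor out 2: 110 = 2·55. Since 1331 ≡ 3 (mod 8), (2/1331) = -1. Now have -(55/1331).
Both 55 ≡ 3 and 1331 ≡ 3 (mod 4), so reciprocity gives (55/1331) = -(1331/55). Reduce: 1331 ≡ 11 (mod 55). Now have (11/55).
Both 11 ≡ 3 and 55 ≡ 3 (mod 4), so reciprocity gives (11/55) = -(55/11). Reduce: 55 ≡ 0 (mod 11). Now have -(0/11).
The numerator is now 0 with denominator 11 > 1: the symbol is 0.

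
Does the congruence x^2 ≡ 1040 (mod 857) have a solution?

no

Reduce the numerator: 1040 ≡ 183 (mod 857), so (1040|857) = (183|857).
857 ≡ 1 (mod 4), so quadratic reciprocity gives (183|857) = (857|183). Reduce: 857 ≡ 125 (mod 183). Now have (125|183).
125 ≡ 1 (mod 4), so quadratic reciprocity gives (125|183) = (183|125). Reduce: 183 ≡ 58 (mod 125). Now have (58|125).
Factor out 2: 58 = 2·29. Since 125 ≡ 5 (mod 8), (2|125) = -1. Now have -(29|125).
29 ≡ 1 (mod 4), so quadratic reciprocity gives (29|125) = (125|29). Reduce: 125 ≡ 9 (mod 29). Now have -(9|29).
9 ≡ 1 (mod 4), so quadratic reciprocity gives (9|29) = (29|9). Reduce: 29 ≡ 2 (mod 9). Now have -(2|9).
Factor out 2: 2 = 2. Since 9 ≡ 1 (mod 8), (2|9) = +1. Now have -(1|9).
(1|9) = 1. Collecting the sign factors: -1.
The Legendre symbol is -1, so x^2 ≡ 1040 (mod 857) has no solution.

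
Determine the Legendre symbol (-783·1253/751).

By multiplicativity, (-783·1253/751) = (-783/751)·(1253/751).
First factor (-783/751):
(-783/751)
  = (719/751)    [-783 ≡ 719 mod 751]
  = -(751/719)    [QR: both ≡ 3 mod 4, sign flips]
  = -(32/719)    [751 ≡ 32 mod 719]
  = -(1/719)    [719 ≡ 7 mod 8 ⇒ (2/719)^5 = +1]
  = -1    [(1/719) = 1]
Second factor (1253/751):
(1253/751)
  = (502/751)    [1253 ≡ 502 mod 751]
  = (251/751)    [751 ≡ 7 mod 8 ⇒ (2/751) = +1]
  = -(751/251)    [QR: both ≡ 3 mod 4, sign flips]
  = -(249/251)    [751 ≡ 249 mod 251]
  = -(251/249)    [QR: 249 ≡ 1 mod 4, sign kept]
  = -(2/249)    [251 ≡ 2 mod 249]
  = -(1/249)    [249 ≡ 1 mod 8 ⇒ (2/249) = +1]
  = -1    [(1/249) = 1]
Product: (-1)·(-1) = 1.

1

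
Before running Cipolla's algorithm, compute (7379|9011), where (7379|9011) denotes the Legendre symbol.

1

Both 7379 ≡ 3 and 9011 ≡ 3 (mod 4), so reciprocity gives (7379|9011) = -(9011|7379). Reduce: 9011 ≡ 1632 (mod 7379). Now have -(1632|7379).
Factor out 2: 1632 = 2^5·51. Since 7379 ≡ 3 (mod 8), (2|7379) = -1, and (2|7379)^5 = -1. Now have (51|7379).
Both 51 ≡ 3 and 7379 ≡ 3 (mod 4), so reciprocity gives (51|7379) = -(7379|51). Reduce: 7379 ≡ 35 (mod 51). Now have -(35|51).
Both 35 ≡ 3 and 51 ≡ 3 (mod 4), so reciprocity gives (35|51) = -(51|35). Reduce: 51 ≡ 16 (mod 35). Now have (16|35).
Factor out 2: 16 = 2^4. Since 35 ≡ 3 (mod 8), (2|35) = -1, and (2|35)^4 = +1. Now have (1|35).
(1|35) = 1. Collecting the sign factors: 1.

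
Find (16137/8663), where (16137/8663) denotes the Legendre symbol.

(16137/8663)
  = (7474/8663)    [16137 ≡ 7474 mod 8663]
  = (3737/8663)    [8663 ≡ 7 mod 8 ⇒ (2/8663) = +1]
  = (8663/3737)    [QR: 3737 ≡ 1 mod 4, sign kept]
  = (1189/3737)    [8663 ≡ 1189 mod 3737]
  = (3737/1189)    [QR: 1189 ≡ 1 mod 4, sign kept]
  = (170/1189)    [3737 ≡ 170 mod 1189]
  = -(85/1189)    [1189 ≡ 5 mod 8 ⇒ (2/1189) = -1]
  = -(1189/85)    [QR: 85 ≡ 1 mod 4, sign kept]
  = -(84/85)    [1189 ≡ 84 mod 85]
  = -(21/85)    [85 ≡ 5 mod 8 ⇒ (2/85)^2 = +1]
  = -(85/21)    [QR: 21 ≡ 1 mod 4, sign kept]
  = -(1/21)    [85 ≡ 1 mod 21]
  = -1    [(1/21) = 1]

-1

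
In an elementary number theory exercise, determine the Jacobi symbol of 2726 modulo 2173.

-1

(2726|2173)
  = (553|2173)    [2726 ≡ 553 mod 2173]
  = (2173|553)    [QR: 553 ≡ 1 mod 4, sign kept]
  = (514|553)    [2173 ≡ 514 mod 553]
  = (257|553)    [553 ≡ 1 mod 8 ⇒ (2|553) = +1]
  = (553|257)    [QR: 257 ≡ 1 mod 4, sign kept]
  = (39|257)    [553 ≡ 39 mod 257]
  = (257|39)    [QR: 257 ≡ 1 mod 4, sign kept]
  = (23|39)    [257 ≡ 23 mod 39]
  = -(39|23)    [QR: both ≡ 3 mod 4, sign flips]
  = -(16|23)    [39 ≡ 16 mod 23]
  = -(1|23)    [23 ≡ 7 mod 8 ⇒ (2|23)^4 = +1]
  = -1    [(1|23) = 1]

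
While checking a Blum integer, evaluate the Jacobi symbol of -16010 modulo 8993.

1

Pull out -1: (-16010|8993) = (-1|8993)·(16010|8993). Since 8993 ≡ 1 (mod 4), (-1|8993) = +1. Now have (16010|8993).
Reduce the numerator: 16010 ≡ 7017 (mod 8993), so (16010|8993) = (7017|8993).
7017 ≡ 1 (mod 4), so quadratic reciprocity gives (7017|8993) = (8993|7017). Reduce: 8993 ≡ 1976 (mod 7017). Now have (1976|7017).
Factor out 2: 1976 = 2^3·247. Since 7017 ≡ 1 (mod 8), (2|7017) = +1, and (2|7017)^3 = +1. Now have (247|7017).
7017 ≡ 1 (mod 4), so quadratic reciprocity gives (247|7017) = (7017|247). Reduce: 7017 ≡ 101 (mod 247). Now have (101|247).
101 ≡ 1 (mod 4), so quadratic reciprocity gives (101|247) = (247|101). Reduce: 247 ≡ 45 (mod 101). Now have (45|101).
45 ≡ 1 (mod 4), so quadratic reciprocity gives (45|101) = (101|45). Reduce: 101 ≡ 11 (mod 45). Now have (11|45).
45 ≡ 1 (mod 4), so quadratic reciprocity gives (11|45) = (45|11). Reduce: 45 ≡ 1 (mod 11). Now have (1|11).
(1|11) = 1. Collecting the sign factors: 1.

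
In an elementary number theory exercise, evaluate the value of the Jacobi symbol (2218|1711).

(2218|1711)
  = (507|1711)    [2218 ≡ 507 mod 1711]
  = -(1711|507)    [QR: both ≡ 3 mod 4, sign flips]
  = -(190|507)    [1711 ≡ 190 mod 507]
  = (95|507)    [507 ≡ 3 mod 8 ⇒ (2|507) = -1]
  = -(507|95)    [QR: both ≡ 3 mod 4, sign flips]
  = -(32|95)    [507 ≡ 32 mod 95]
  = -(1|95)    [95 ≡ 7 mod 8 ⇒ (2|95)^5 = +1]
  = -1    [(1|95) = 1]

-1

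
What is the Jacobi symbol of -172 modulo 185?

1

(-172/185)
  = (172/185)    [185 ≡ 1 mod 4 ⇒ (-1/185) = +1]
  = (43/185)    [185 ≡ 1 mod 8 ⇒ (2/185)^2 = +1]
  = (185/43)    [QR: 185 ≡ 1 mod 4, sign kept]
  = (13/43)    [185 ≡ 13 mod 43]
  = (43/13)    [QR: 13 ≡ 1 mod 4, sign kept]
  = (4/13)    [43 ≡ 4 mod 13]
  = (1/13)    [13 ≡ 5 mod 8 ⇒ (2/13)^2 = +1]
  = 1    [(1/13) = 1]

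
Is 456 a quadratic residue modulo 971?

no

(456/971)
  = -(57/971)    [971 ≡ 3 mod 8 ⇒ (2/971)^3 = -1]
  = -(971/57)    [QR: 57 ≡ 1 mod 4, sign kept]
  = -(2/57)    [971 ≡ 2 mod 57]
  = -(1/57)    [57 ≡ 1 mod 8 ⇒ (2/57) = +1]
  = -1    [(1/57) = 1]
(456/971) = -1, and 971 is prime, so 456 is not a quadratic residue mod 971.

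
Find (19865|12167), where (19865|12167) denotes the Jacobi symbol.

(19865|12167)
  = (7698|12167)    [19865 ≡ 7698 mod 12167]
  = (3849|12167)    [12167 ≡ 7 mod 8 ⇒ (2|12167) = +1]
  = (12167|3849)    [QR: 3849 ≡ 1 mod 4, sign kept]
  = (620|3849)    [12167 ≡ 620 mod 3849]
  = (155|3849)    [3849 ≡ 1 mod 8 ⇒ (2|3849)^2 = +1]
  = (3849|155)    [QR: 3849 ≡ 1 mod 4, sign kept]
  = (129|155)    [3849 ≡ 129 mod 155]
  = (155|129)    [QR: 129 ≡ 1 mod 4, sign kept]
  = (26|129)    [155 ≡ 26 mod 129]
  = (13|129)    [129 ≡ 1 mod 8 ⇒ (2|129) = +1]
  = (129|13)    [QR: 13 ≡ 1 mod 4, sign kept]
  = (12|13)    [129 ≡ 12 mod 13]
  = (3|13)    [13 ≡ 5 mod 8 ⇒ (2|13)^2 = +1]
  = (13|3)    [QR: 13 ≡ 1 mod 4, sign kept]
  = (1|3)    [13 ≡ 1 mod 3]
  = 1    [(1|3) = 1]

1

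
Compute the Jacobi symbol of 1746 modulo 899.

Reduce the numerator: 1746 ≡ 847 (mod 899), so (1746|899) = (847|899).
Both 847 ≡ 3 and 899 ≡ 3 (mod 4), so reciprocity gives (847|899) = -(899|847). Reduce: 899 ≡ 52 (mod 847). Now have -(52|847).
Factor out 2: 52 = 2^2·13. Since 847 ≡ 7 (mod 8), (2|847) = +1, and (2|847)^2 = +1. Now have -(13|847).
13 ≡ 1 (mod 4), so quadratic reciprocity gives (13|847) = (847|13). Reduce: 847 ≡ 2 (mod 13). Now have -(2|13).
Factor out 2: 2 = 2. Since 13 ≡ 5 (mod 8), (2|13) = -1. Now have (1|13).
(1|13) = 1. Collecting the sign factors: 1.

1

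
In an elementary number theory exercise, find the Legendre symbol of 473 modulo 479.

(473/479)
  = (479/473)    [QR: 473 ≡ 1 mod 4, sign kept]
  = (6/473)    [479 ≡ 6 mod 473]
  = (3/473)    [473 ≡ 1 mod 8 ⇒ (2/473) = +1]
  = (473/3)    [QR: 473 ≡ 1 mod 4, sign kept]
  = (2/3)    [473 ≡ 2 mod 3]
  = -(1/3)    [3 ≡ 3 mod 8 ⇒ (2/3) = -1]
  = -1    [(1/3) = 1]

-1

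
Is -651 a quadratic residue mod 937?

no

Reduce the numerator: -651 ≡ 286 (mod 937), so (-651/937) = (286/937).
Factor out 2: 286 = 2·143. Since 937 ≡ 1 (mod 8), (2/937) = +1. Now have (143/937).
937 ≡ 1 (mod 4), so quadratic reciprocity gives (143/937) = (937/143). Reduce: 937 ≡ 79 (mod 143). Now have (79/143).
Both 79 ≡ 3 and 143 ≡ 3 (mod 4), so reciprocity gives (79/143) = -(143/79). Reduce: 143 ≡ 64 (mod 79). Now have -(64/79).
Factor out 2: 64 = 2^6. Since 79 ≡ 7 (mod 8), (2/79) = +1, and (2/79)^6 = +1. Now have -(1/79).
(1/79) = 1. Collecting the sign factors: -1.
The Legendre symbol is -1, so x^2 ≡ -651 (mod 937) has no solution.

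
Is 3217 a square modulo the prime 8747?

yes

3217 ≡ 1 (mod 4), so quadratic reciprocity gives (3217|8747) = (8747|3217). Reduce: 8747 ≡ 2313 (mod 3217). Now have (2313|3217).
2313 ≡ 1 (mod 4), so quadratic reciprocity gives (2313|3217) = (3217|2313). Reduce: 3217 ≡ 904 (mod 2313). Now have (904|2313).
Factor out 2: 904 = 2^3·113. Since 2313 ≡ 1 (mod 8), (2|2313) = +1, and (2|2313)^3 = +1. Now have (113|2313).
113 ≡ 1 (mod 4), so quadratic reciprocity gives (113|2313) = (2313|113). Reduce: 2313 ≡ 53 (mod 113). Now have (53|113).
53 ≡ 1 (mod 4), so quadratic reciprocity gives (53|113) = (113|53). Reduce: 113 ≡ 7 (mod 53). Now have (7|53).
53 ≡ 1 (mod 4), so quadratic reciprocity gives (7|53) = (53|7). Reduce: 53 ≡ 4 (mod 7). Now have (4|7).
Factor out 2: 4 = 2^2. Since 7 ≡ 7 (mod 8), (2|7) = +1, and (2|7)^2 = +1. Now have (1|7).
(1|7) = 1. Collecting the sign factors: 1.
The Legendre symbol is 1, so x^2 ≡ 3217 (mod 8747) has solution.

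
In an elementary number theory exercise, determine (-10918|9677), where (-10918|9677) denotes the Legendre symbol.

1

Reduce the numerator: -10918 ≡ 8436 (mod 9677), so (-10918|9677) = (8436|9677).
Factor out 2: 8436 = 2^2·2109. Since 9677 ≡ 5 (mod 8), (2|9677) = -1, and (2|9677)^2 = +1. Now have (2109|9677).
2109 ≡ 1 (mod 4), so quadratic reciprocity gives (2109|9677) = (9677|2109). Reduce: 9677 ≡ 1241 (mod 2109). Now have (1241|2109).
1241 ≡ 1 (mod 4), so quadratic reciprocity gives (1241|2109) = (2109|1241). Reduce: 2109 ≡ 868 (mod 1241). Now have (868|1241).
Factor out 2: 868 = 2^2·217. Since 1241 ≡ 1 (mod 8), (2|1241) = +1, and (2|1241)^2 = +1. Now have (217|1241).
217 ≡ 1 (mod 4), so quadratic reciprocity gives (217|1241) = (1241|217). Reduce: 1241 ≡ 156 (mod 217). Now have (156|217).
Factor out 2: 156 = 2^2·39. Since 217 ≡ 1 (mod 8), (2|217) = +1, and (2|217)^2 = +1. Now have (39|217).
217 ≡ 1 (mod 4), so quadratic reciprocity gives (39|217) = (217|39). Reduce: 217 ≡ 22 (mod 39). Now have (22|39).
Factor out 2: 22 = 2·11. Since 39 ≡ 7 (mod 8), (2|39) = +1. Now have (11|39).
Both 11 ≡ 3 and 39 ≡ 3 (mod 4), so reciprocity gives (11|39) = -(39|11). Reduce: 39 ≡ 6 (mod 11). Now have -(6|11).
Factor out 2: 6 = 2·3. Since 11 ≡ 3 (mod 8), (2|11) = -1. Now have (3|11).
Both 3 ≡ 3 and 11 ≡ 3 (mod 4), so reciprocity gives (3|11) = -(11|3). Reduce: 11 ≡ 2 (mod 3). Now have -(2|3).
Factor out 2: 2 = 2. Since 3 ≡ 3 (mod 8), (2|3) = -1. Now have (1|3).
(1|3) = 1. Collecting the sign factors: 1.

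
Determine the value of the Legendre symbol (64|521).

1

(64|521)
  = (1|521)    [521 ≡ 1 mod 8 ⇒ (2|521)^6 = +1]
  = 1    [(1|521) = 1]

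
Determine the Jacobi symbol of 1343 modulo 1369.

1

(1343|1369)
  = (1369|1343)    [QR: 1369 ≡ 1 mod 4, sign kept]
  = (26|1343)    [1369 ≡ 26 mod 1343]
  = (13|1343)    [1343 ≡ 7 mod 8 ⇒ (2|1343) = +1]
  = (1343|13)    [QR: 13 ≡ 1 mod 4, sign kept]
  = (4|13)    [1343 ≡ 4 mod 13]
  = (1|13)    [13 ≡ 5 mod 8 ⇒ (2|13)^2 = +1]
  = 1    [(1|13) = 1]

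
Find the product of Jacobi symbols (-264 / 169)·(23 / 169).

1

By multiplicativity, (-264·23 / 169) = (-264 / 169)·(23 / 169).
First factor (-264 / 169):
Reduce the numerator: -264 ≡ 74 (mod 169), so (-264 / 169) = (74 / 169).
Factor out 2: 74 = 2·37. Since 169 ≡ 1 (mod 8), (2 / 169) = +1. Now have (37 / 169).
37 ≡ 1 (mod 4), so quadratic reciprocity gives (37 / 169) = (169 / 37). Reduce: 169 ≡ 21 (mod 37). Now have (21 / 37).
21 ≡ 1 (mod 4), so quadratic reciprocity gives (21 / 37) = (37 / 21). Reduce: 37 ≡ 16 (mod 21). Now have (16 / 21).
Factor out 2: 16 = 2^4. Since 21 ≡ 5 (mod 8), (2 / 21) = -1, and (2 / 21)^4 = +1. Now have (1 / 21).
(1 / 21) = 1. Collecting the sign factors: 1.
Second factor (23 / 169):
169 ≡ 1 (mod 4), so quadratic reciprocity gives (23 / 169) = (169 / 23). Reduce: 169 ≡ 8 (mod 23). Now have (8 / 23).
Factor out 2: 8 = 2^3. Since 23 ≡ 7 (mod 8), (2 / 23) = +1, and (2 / 23)^3 = +1. Now have (1 / 23).
(1 / 23) = 1. Collecting the sign factors: 1.
Product: (1)·(1) = 1.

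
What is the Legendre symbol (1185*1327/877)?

1

By multiplicativity, (1185·1327/877) = (1185/877)·(1327/877).
First factor (1185/877):
(1185/877)
  = (308/877)    [1185 ≡ 308 mod 877]
  = (77/877)    [877 ≡ 5 mod 8 ⇒ (2/877)^2 = +1]
  = (877/77)    [QR: 77 ≡ 1 mod 4, sign kept]
  = (30/77)    [877 ≡ 30 mod 77]
  = -(15/77)    [77 ≡ 5 mod 8 ⇒ (2/77) = -1]
  = -(77/15)    [QR: 77 ≡ 1 mod 4, sign kept]
  = -(2/15)    [77 ≡ 2 mod 15]
  = -(1/15)    [15 ≡ 7 mod 8 ⇒ (2/15) = +1]
  = -1    [(1/15) = 1]
Second factor (1327/877):
(1327/877)
  = (450/877)    [1327 ≡ 450 mod 877]
  = -(225/877)    [877 ≡ 5 mod 8 ⇒ (2/877) = -1]
  = -(877/225)    [QR: 225 ≡ 1 mod 4, sign kept]
  = -(202/225)    [877 ≡ 202 mod 225]
  = -(101/225)    [225 ≡ 1 mod 8 ⇒ (2/225) = +1]
  = -(225/101)    [QR: 101 ≡ 1 mod 4, sign kept]
  = -(23/101)    [225 ≡ 23 mod 101]
  = -(101/23)    [QR: 101 ≡ 1 mod 4, sign kept]
  = -(9/23)    [101 ≡ 9 mod 23]
  = -(23/9)    [QR: 9 ≡ 1 mod 4, sign kept]
  = -(5/9)    [23 ≡ 5 mod 9]
  = -(9/5)    [QR: 5 ≡ 1 mod 4, sign kept]
  = -(4/5)    [9 ≡ 4 mod 5]
  = -(1/5)    [5 ≡ 5 mod 8 ⇒ (2/5)^2 = +1]
  = -1    [(1/5) = 1]
Product: (-1)·(-1) = 1.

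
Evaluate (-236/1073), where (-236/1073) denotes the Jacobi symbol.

Pull out -1: (-236/1073) = (-1/1073)·(236/1073). Since 1073 ≡ 1 (mod 4), (-1/1073) = +1. Now have (236/1073).
Factor out 2: 236 = 2^2·59. Since 1073 ≡ 1 (mod 8), (2/1073) = +1, and (2/1073)^2 = +1. Now have (59/1073).
1073 ≡ 1 (mod 4), so quadratic reciprocity gives (59/1073) = (1073/59). Reduce: 1073 ≡ 11 (mod 59). Now have (11/59).
Both 11 ≡ 3 and 59 ≡ 3 (mod 4), so reciprocity gives (11/59) = -(59/11). Reduce: 59 ≡ 4 (mod 11). Now have -(4/11).
Factor out 2: 4 = 2^2. Since 11 ≡ 3 (mod 8), (2/11) = -1, and (2/11)^2 = +1. Now have -(1/11).
(1/11) = 1. Collecting the sign factors: -1.

-1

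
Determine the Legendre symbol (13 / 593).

-1

(13 / 593)
  = (593 / 13)    [QR: 13 ≡ 1 mod 4, sign kept]
  = (8 / 13)    [593 ≡ 8 mod 13]
  = -(1 / 13)    [13 ≡ 5 mod 8 ⇒ (2 / 13)^3 = -1]
  = -1    [(1 / 13) = 1]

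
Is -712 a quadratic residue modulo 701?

no

Reduce the numerator: -712 ≡ 690 (mod 701), so (-712/701) = (690/701).
Factor out 2: 690 = 2·345. Since 701 ≡ 5 (mod 8), (2/701) = -1. Now have -(345/701).
345 ≡ 1 (mod 4), so quadratic reciprocity gives (345/701) = (701/345). Reduce: 701 ≡ 11 (mod 345). Now have -(11/345).
345 ≡ 1 (mod 4), so quadratic reciprocity gives (11/345) = (345/11). Reduce: 345 ≡ 4 (mod 11). Now have -(4/11).
Factor out 2: 4 = 2^2. Since 11 ≡ 3 (mod 8), (2/11) = -1, and (2/11)^2 = +1. Now have -(1/11).
(1/11) = 1. Collecting the sign factors: -1.
The Legendre symbol is -1, so x^2 ≡ -712 (mod 701) has no solution.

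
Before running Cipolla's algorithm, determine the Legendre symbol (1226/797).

-1

(1226/797)
  = (429/797)    [1226 ≡ 429 mod 797]
  = (797/429)    [QR: 429 ≡ 1 mod 4, sign kept]
  = (368/429)    [797 ≡ 368 mod 429]
  = (23/429)    [429 ≡ 5 mod 8 ⇒ (2/429)^4 = +1]
  = (429/23)    [QR: 429 ≡ 1 mod 4, sign kept]
  = (15/23)    [429 ≡ 15 mod 23]
  = -(23/15)    [QR: both ≡ 3 mod 4, sign flips]
  = -(8/15)    [23 ≡ 8 mod 15]
  = -(1/15)    [15 ≡ 7 mod 8 ⇒ (2/15)^3 = +1]
  = -1    [(1/15) = 1]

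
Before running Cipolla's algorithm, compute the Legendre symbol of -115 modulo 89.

-1

(-115/89)
  = (115/89)    [89 ≡ 1 mod 4 ⇒ (-1/89) = +1]
  = (26/89)    [115 ≡ 26 mod 89]
  = (13/89)    [89 ≡ 1 mod 8 ⇒ (2/89) = +1]
  = (89/13)    [QR: 13 ≡ 1 mod 4, sign kept]
  = (11/13)    [89 ≡ 11 mod 13]
  = (13/11)    [QR: 13 ≡ 1 mod 4, sign kept]
  = (2/11)    [13 ≡ 2 mod 11]
  = -(1/11)    [11 ≡ 3 mod 8 ⇒ (2/11) = -1]
  = -1    [(1/11) = 1]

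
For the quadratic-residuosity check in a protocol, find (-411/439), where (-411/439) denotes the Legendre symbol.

(-411/439)
  = -(411/439)    [439 ≡ 3 mod 4 ⇒ (-1/439) = -1]
  = (439/411)    [QR: both ≡ 3 mod 4, sign flips]
  = (28/411)    [439 ≡ 28 mod 411]
  = (7/411)    [411 ≡ 3 mod 8 ⇒ (2/411)^2 = +1]
  = -(411/7)    [QR: both ≡ 3 mod 4, sign flips]
  = -(5/7)    [411 ≡ 5 mod 7]
  = -(7/5)    [QR: 5 ≡ 1 mod 4, sign kept]
  = -(2/5)    [7 ≡ 2 mod 5]
  = (1/5)    [5 ≡ 5 mod 8 ⇒ (2/5) = -1]
  = 1    [(1/5) = 1]

1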